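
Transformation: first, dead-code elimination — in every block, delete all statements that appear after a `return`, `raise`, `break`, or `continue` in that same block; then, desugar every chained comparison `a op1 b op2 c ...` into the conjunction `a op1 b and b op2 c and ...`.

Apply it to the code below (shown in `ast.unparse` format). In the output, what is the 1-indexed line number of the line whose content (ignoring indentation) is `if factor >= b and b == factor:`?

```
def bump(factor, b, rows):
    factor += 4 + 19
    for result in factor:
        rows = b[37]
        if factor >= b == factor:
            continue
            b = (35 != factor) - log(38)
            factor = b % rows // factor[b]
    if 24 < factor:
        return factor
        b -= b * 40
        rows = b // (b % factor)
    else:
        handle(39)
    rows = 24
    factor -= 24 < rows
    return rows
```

Transformed code:
def bump(factor, b, rows):
    factor += 4 + 19
    for result in factor:
        rows = b[37]
        if factor >= b and b == factor:
            continue
    if 24 < factor:
        return factor
    else:
        handle(39)
    rows = 24
    factor -= 24 < rows
    return rows

5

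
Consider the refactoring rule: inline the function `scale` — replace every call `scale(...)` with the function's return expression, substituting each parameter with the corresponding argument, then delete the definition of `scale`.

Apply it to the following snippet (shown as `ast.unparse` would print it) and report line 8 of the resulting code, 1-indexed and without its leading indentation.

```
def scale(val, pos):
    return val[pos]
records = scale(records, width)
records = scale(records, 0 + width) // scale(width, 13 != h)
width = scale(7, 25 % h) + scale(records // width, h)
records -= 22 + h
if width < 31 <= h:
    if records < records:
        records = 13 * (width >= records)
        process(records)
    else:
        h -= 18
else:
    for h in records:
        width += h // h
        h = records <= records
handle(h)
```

process(records)

Transformed code:
records = records[width]
records = records[0 + width] // width[13 != h]
width = 7[25 % h] + (records // width)[h]
records -= 22 + h
if width < 31 <= h:
    if records < records:
        records = 13 * (width >= records)
        process(records)
    else:
        h -= 18
else:
    for h in records:
        width += h // h
        h = records <= records
handle(h)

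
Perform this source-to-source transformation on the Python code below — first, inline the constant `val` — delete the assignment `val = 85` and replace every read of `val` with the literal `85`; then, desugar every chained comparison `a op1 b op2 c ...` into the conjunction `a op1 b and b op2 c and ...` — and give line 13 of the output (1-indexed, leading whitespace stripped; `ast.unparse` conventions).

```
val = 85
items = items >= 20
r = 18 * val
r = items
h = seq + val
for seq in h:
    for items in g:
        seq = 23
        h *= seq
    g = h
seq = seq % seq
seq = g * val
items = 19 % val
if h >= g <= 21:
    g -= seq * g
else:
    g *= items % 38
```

if h >= g and g <= 21:

Transformed code:
items = items >= 20
r = 18 * 85
r = items
h = seq + 85
for seq in h:
    for items in g:
        seq = 23
        h *= seq
    g = h
seq = seq % seq
seq = g * 85
items = 19 % 85
if h >= g and g <= 21:
    g -= seq * g
else:
    g *= items % 38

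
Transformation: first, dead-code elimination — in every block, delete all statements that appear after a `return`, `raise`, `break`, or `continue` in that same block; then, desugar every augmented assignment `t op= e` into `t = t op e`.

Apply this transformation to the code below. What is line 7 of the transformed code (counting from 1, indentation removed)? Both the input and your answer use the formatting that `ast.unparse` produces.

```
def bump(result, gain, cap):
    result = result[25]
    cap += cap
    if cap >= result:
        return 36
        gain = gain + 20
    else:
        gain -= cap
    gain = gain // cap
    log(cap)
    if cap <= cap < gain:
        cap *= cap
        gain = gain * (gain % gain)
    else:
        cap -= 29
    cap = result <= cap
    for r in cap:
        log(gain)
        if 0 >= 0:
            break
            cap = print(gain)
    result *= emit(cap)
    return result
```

Transformed code:
def bump(result, gain, cap):
    result = result[25]
    cap = cap + cap
    if cap >= result:
        return 36
    else:
        gain = gain - cap
    gain = gain // cap
    log(cap)
    if cap <= cap < gain:
        cap = cap * cap
        gain = gain * (gain % gain)
    else:
        cap = cap - 29
    cap = result <= cap
    for r in cap:
        log(gain)
        if 0 >= 0:
            break
    result = result * emit(cap)
    return result

gain = gain - cap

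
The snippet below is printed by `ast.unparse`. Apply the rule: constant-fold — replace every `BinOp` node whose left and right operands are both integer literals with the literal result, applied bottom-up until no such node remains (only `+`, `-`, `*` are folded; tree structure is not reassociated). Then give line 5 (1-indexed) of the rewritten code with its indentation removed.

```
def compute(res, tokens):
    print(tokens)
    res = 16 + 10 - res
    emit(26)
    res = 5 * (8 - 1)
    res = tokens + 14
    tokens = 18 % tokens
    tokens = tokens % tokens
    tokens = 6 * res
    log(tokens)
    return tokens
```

res = 35

Transformed code:
def compute(res, tokens):
    print(tokens)
    res = 26 - res
    emit(26)
    res = 35
    res = tokens + 14
    tokens = 18 % tokens
    tokens = tokens % tokens
    tokens = 6 * res
    log(tokens)
    return tokens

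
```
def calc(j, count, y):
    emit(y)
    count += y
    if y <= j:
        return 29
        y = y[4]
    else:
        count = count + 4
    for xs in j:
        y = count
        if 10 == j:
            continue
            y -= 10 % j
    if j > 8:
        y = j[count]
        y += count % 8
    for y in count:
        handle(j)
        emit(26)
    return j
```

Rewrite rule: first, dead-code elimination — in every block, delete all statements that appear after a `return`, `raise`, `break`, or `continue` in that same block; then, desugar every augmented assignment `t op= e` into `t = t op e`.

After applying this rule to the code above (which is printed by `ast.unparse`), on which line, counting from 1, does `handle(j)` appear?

Transformed code:
def calc(j, count, y):
    emit(y)
    count = count + y
    if y <= j:
        return 29
    else:
        count = count + 4
    for xs in j:
        y = count
        if 10 == j:
            continue
    if j > 8:
        y = j[count]
        y = y + count % 8
    for y in count:
        handle(j)
        emit(26)
    return j

16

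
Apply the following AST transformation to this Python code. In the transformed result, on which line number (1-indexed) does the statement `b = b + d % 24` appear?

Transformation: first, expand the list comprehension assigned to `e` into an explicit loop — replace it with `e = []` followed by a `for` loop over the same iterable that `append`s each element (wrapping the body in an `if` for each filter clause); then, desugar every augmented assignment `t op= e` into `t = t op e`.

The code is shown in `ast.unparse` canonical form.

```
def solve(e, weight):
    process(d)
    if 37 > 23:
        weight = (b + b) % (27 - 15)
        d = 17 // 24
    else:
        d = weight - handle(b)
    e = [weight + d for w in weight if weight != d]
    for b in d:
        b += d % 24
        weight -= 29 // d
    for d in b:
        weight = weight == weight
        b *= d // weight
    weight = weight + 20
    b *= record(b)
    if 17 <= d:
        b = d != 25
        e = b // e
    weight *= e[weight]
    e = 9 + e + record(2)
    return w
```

Transformed code:
def solve(e, weight):
    process(d)
    if 37 > 23:
        weight = (b + b) % (27 - 15)
        d = 17 // 24
    else:
        d = weight - handle(b)
    e = []
    for w in weight:
        if weight != d:
            e.append(weight + d)
    for b in d:
        b = b + d % 24
        weight = weight - 29 // d
    for d in b:
        weight = weight == weight
        b = b * (d // weight)
    weight = weight + 20
    b = b * record(b)
    if 17 <= d:
        b = d != 25
        e = b // e
    weight = weight * e[weight]
    e = 9 + e + record(2)
    return w

13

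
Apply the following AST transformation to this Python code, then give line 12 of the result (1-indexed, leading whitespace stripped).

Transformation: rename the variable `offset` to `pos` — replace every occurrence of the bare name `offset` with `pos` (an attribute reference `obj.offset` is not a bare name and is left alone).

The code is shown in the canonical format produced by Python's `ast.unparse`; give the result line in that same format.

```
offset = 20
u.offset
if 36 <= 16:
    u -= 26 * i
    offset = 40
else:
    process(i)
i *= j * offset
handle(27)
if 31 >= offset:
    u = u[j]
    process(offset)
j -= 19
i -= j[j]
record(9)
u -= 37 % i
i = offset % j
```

process(pos)

Transformed code:
pos = 20
u.offset
if 36 <= 16:
    u -= 26 * i
    pos = 40
else:
    process(i)
i *= j * pos
handle(27)
if 31 >= pos:
    u = u[j]
    process(pos)
j -= 19
i -= j[j]
record(9)
u -= 37 % i
i = pos % j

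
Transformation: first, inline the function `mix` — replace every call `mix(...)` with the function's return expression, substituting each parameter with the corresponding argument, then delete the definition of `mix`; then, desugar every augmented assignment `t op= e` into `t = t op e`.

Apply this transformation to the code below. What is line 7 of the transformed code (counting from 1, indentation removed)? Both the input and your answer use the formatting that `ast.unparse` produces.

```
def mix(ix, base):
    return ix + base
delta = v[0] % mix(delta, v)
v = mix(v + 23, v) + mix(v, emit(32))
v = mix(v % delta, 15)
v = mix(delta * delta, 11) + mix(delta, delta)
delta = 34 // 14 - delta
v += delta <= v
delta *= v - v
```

Transformed code:
delta = v[0] % (delta + v)
v = v + 23 + v + (v + emit(32))
v = v % delta + 15
v = delta * delta + 11 + (delta + delta)
delta = 34 // 14 - delta
v = v + (delta <= v)
delta = delta * (v - v)

delta = delta * (v - v)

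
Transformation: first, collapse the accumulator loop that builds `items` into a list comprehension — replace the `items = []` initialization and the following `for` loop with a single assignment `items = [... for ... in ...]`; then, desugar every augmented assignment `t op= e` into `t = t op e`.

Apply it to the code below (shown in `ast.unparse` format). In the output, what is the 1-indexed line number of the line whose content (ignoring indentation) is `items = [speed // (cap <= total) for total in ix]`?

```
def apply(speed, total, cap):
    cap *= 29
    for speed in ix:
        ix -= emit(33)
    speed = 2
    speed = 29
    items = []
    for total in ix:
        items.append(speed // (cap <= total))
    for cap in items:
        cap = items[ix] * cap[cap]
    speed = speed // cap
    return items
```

Transformed code:
def apply(speed, total, cap):
    cap = cap * 29
    for speed in ix:
        ix = ix - emit(33)
    speed = 2
    speed = 29
    items = [speed // (cap <= total) for total in ix]
    for cap in items:
        cap = items[ix] * cap[cap]
    speed = speed // cap
    return items

7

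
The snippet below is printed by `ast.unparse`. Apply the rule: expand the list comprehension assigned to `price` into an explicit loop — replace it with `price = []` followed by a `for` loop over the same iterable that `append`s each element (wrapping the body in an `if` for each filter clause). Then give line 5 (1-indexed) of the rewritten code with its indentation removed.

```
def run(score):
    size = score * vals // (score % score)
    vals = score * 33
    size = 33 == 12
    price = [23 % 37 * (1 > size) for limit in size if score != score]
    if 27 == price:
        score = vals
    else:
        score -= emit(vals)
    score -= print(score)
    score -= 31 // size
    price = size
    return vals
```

price = []

Transformed code:
def run(score):
    size = score * vals // (score % score)
    vals = score * 33
    size = 33 == 12
    price = []
    for limit in size:
        if score != score:
            price.append(23 % 37 * (1 > size))
    if 27 == price:
        score = vals
    else:
        score -= emit(vals)
    score -= print(score)
    score -= 31 // size
    price = size
    return vals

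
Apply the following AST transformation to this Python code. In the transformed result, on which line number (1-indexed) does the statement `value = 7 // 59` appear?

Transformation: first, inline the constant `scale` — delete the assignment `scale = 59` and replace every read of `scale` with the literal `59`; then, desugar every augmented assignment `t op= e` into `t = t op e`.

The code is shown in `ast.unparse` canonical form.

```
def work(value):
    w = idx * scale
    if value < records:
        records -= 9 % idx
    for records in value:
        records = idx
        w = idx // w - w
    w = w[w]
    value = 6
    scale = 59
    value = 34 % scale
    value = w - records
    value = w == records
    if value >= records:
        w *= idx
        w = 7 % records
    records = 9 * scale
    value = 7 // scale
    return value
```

17

Transformed code:
def work(value):
    w = idx * 59
    if value < records:
        records = records - 9 % idx
    for records in value:
        records = idx
        w = idx // w - w
    w = w[w]
    value = 6
    value = 34 % 59
    value = w - records
    value = w == records
    if value >= records:
        w = w * idx
        w = 7 % records
    records = 9 * 59
    value = 7 // 59
    return value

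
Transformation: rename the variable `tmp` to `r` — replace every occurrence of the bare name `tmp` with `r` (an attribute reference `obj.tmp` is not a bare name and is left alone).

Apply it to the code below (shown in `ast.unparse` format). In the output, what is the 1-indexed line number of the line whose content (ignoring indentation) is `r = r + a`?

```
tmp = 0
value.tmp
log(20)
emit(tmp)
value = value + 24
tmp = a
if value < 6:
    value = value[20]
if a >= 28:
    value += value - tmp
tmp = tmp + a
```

11

Transformed code:
r = 0
value.tmp
log(20)
emit(r)
value = value + 24
r = a
if value < 6:
    value = value[20]
if a >= 28:
    value += value - r
r = r + a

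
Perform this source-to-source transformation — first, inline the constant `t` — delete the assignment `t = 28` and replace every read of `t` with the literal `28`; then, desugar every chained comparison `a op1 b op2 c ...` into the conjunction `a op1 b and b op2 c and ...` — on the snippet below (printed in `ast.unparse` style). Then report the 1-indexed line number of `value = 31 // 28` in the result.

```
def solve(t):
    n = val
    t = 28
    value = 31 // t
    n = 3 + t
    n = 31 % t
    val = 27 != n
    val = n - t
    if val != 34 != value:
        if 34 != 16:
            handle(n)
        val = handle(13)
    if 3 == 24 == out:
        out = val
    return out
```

Transformed code:
def solve(t):
    n = val
    value = 31 // 28
    n = 3 + 28
    n = 31 % 28
    val = 27 != n
    val = n - 28
    if val != 34 and 34 != value:
        if 34 != 16:
            handle(n)
        val = handle(13)
    if 3 == 24 and 24 == out:
        out = val
    return out

3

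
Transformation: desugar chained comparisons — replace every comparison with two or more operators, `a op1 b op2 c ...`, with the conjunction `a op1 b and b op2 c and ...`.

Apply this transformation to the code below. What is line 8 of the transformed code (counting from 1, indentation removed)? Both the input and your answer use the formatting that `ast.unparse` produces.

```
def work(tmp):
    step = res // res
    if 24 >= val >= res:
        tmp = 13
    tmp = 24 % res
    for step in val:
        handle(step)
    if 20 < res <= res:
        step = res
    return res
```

Transformed code:
def work(tmp):
    step = res // res
    if 24 >= val and val >= res:
        tmp = 13
    tmp = 24 % res
    for step in val:
        handle(step)
    if 20 < res and res <= res:
        step = res
    return res

if 20 < res and res <= res:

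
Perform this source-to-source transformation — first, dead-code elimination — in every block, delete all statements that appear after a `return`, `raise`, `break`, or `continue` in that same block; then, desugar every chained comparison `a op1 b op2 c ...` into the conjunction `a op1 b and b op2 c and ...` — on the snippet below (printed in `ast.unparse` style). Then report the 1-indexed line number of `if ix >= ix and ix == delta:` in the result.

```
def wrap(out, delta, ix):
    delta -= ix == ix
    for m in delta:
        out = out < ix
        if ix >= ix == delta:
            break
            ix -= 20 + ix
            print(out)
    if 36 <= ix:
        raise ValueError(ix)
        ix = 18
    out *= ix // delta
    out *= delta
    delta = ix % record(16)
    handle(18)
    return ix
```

5

Transformed code:
def wrap(out, delta, ix):
    delta -= ix == ix
    for m in delta:
        out = out < ix
        if ix >= ix and ix == delta:
            break
    if 36 <= ix:
        raise ValueError(ix)
    out *= ix // delta
    out *= delta
    delta = ix % record(16)
    handle(18)
    return ix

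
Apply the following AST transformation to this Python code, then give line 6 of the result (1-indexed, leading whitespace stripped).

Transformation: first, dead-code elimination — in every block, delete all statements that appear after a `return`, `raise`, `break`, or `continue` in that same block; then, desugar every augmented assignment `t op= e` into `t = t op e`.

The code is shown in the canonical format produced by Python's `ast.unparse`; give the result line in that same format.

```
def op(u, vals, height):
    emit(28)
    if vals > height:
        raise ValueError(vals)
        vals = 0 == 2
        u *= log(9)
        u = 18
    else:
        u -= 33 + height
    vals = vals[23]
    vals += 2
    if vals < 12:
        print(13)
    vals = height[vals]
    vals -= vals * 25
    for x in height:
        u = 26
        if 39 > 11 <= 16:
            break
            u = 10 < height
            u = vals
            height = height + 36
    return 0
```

u = u - (33 + height)

Transformed code:
def op(u, vals, height):
    emit(28)
    if vals > height:
        raise ValueError(vals)
    else:
        u = u - (33 + height)
    vals = vals[23]
    vals = vals + 2
    if vals < 12:
        print(13)
    vals = height[vals]
    vals = vals - vals * 25
    for x in height:
        u = 26
        if 39 > 11 <= 16:
            break
    return 0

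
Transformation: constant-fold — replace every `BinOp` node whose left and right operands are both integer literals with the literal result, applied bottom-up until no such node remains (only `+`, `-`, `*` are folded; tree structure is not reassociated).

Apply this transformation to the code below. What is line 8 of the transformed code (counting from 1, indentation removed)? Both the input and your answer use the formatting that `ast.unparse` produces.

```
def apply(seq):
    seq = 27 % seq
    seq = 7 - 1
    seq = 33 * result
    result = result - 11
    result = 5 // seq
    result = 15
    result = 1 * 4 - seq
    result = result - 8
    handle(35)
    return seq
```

result = 4 - seq

Transformed code:
def apply(seq):
    seq = 27 % seq
    seq = 6
    seq = 33 * result
    result = result - 11
    result = 5 // seq
    result = 15
    result = 4 - seq
    result = result - 8
    handle(35)
    return seq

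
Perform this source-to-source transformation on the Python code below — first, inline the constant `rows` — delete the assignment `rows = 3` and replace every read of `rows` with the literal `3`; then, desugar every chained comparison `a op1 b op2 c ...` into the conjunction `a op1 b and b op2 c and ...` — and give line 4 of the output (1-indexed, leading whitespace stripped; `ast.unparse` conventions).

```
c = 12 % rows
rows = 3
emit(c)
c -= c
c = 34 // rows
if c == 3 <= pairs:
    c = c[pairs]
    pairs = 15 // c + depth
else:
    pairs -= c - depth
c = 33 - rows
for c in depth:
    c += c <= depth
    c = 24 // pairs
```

c = 34 // 3

Transformed code:
c = 12 % 3
emit(c)
c -= c
c = 34 // 3
if c == 3 and 3 <= pairs:
    c = c[pairs]
    pairs = 15 // c + depth
else:
    pairs -= c - depth
c = 33 - 3
for c in depth:
    c += c <= depth
    c = 24 // pairs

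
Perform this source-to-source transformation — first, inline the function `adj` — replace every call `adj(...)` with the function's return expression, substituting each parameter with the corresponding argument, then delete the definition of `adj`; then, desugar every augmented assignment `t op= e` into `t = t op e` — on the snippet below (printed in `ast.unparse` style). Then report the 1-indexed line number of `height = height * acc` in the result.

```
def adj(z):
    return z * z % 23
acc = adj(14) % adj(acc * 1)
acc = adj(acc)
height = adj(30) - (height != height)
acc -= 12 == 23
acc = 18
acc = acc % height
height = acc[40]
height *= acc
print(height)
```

Transformed code:
acc = 14 * 14 % 23 % (acc * 1 * (acc * 1) % 23)
acc = acc * acc % 23
height = 30 * 30 % 23 - (height != height)
acc = acc - (12 == 23)
acc = 18
acc = acc % height
height = acc[40]
height = height * acc
print(height)

8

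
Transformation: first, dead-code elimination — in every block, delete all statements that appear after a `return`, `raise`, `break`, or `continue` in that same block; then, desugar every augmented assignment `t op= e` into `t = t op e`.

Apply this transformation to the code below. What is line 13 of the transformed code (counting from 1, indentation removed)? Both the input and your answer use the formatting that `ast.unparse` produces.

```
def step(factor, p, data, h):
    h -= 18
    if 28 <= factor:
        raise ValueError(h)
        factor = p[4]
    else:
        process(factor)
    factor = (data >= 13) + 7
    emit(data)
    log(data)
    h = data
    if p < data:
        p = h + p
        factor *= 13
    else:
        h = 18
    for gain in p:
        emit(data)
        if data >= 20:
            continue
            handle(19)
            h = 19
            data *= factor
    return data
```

Transformed code:
def step(factor, p, data, h):
    h = h - 18
    if 28 <= factor:
        raise ValueError(h)
    else:
        process(factor)
    factor = (data >= 13) + 7
    emit(data)
    log(data)
    h = data
    if p < data:
        p = h + p
        factor = factor * 13
    else:
        h = 18
    for gain in p:
        emit(data)
        if data >= 20:
            continue
    return data

factor = factor * 13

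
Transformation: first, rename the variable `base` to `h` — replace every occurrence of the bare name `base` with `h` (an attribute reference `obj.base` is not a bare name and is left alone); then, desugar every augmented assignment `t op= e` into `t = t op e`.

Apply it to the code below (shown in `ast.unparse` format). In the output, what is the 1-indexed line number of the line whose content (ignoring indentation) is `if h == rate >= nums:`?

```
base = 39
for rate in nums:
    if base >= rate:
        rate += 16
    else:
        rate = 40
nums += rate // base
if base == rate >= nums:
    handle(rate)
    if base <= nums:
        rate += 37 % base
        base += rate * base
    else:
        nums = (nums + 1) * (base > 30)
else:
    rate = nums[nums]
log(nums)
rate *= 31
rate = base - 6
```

8

Transformed code:
h = 39
for rate in nums:
    if h >= rate:
        rate = rate + 16
    else:
        rate = 40
nums = nums + rate // h
if h == rate >= nums:
    handle(rate)
    if h <= nums:
        rate = rate + 37 % h
        h = h + rate * h
    else:
        nums = (nums + 1) * (h > 30)
else:
    rate = nums[nums]
log(nums)
rate = rate * 31
rate = h - 6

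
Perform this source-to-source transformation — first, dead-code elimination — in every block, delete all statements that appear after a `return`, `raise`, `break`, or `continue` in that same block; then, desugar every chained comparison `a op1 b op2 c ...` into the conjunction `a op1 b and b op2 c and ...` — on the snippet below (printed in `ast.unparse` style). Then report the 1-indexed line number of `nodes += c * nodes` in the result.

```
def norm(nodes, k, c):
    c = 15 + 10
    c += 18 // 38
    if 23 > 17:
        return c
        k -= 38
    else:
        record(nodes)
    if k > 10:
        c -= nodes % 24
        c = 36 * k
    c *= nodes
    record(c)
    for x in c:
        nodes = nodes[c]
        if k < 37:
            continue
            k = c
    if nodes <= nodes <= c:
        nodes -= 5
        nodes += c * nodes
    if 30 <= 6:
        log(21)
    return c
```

19

Transformed code:
def norm(nodes, k, c):
    c = 15 + 10
    c += 18 // 38
    if 23 > 17:
        return c
    else:
        record(nodes)
    if k > 10:
        c -= nodes % 24
        c = 36 * k
    c *= nodes
    record(c)
    for x in c:
        nodes = nodes[c]
        if k < 37:
            continue
    if nodes <= nodes and nodes <= c:
        nodes -= 5
        nodes += c * nodes
    if 30 <= 6:
        log(21)
    return c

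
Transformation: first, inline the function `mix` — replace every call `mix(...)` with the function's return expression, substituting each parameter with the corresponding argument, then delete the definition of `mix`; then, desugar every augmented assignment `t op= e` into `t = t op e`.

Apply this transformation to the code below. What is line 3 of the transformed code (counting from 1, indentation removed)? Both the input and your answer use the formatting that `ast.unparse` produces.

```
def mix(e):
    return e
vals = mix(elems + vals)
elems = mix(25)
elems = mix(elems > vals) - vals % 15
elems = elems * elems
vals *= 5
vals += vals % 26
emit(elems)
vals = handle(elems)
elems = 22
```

elems = (elems > vals) - vals % 15

Transformed code:
vals = elems + vals
elems = 25
elems = (elems > vals) - vals % 15
elems = elems * elems
vals = vals * 5
vals = vals + vals % 26
emit(elems)
vals = handle(elems)
elems = 22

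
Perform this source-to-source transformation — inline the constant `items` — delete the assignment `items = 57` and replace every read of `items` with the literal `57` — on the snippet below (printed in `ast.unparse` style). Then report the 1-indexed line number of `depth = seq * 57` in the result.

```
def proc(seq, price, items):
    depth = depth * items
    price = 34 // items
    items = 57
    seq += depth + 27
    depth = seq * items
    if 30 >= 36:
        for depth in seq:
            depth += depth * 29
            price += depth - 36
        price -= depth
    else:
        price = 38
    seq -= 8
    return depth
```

Transformed code:
def proc(seq, price, items):
    depth = depth * 57
    price = 34 // 57
    seq += depth + 27
    depth = seq * 57
    if 30 >= 36:
        for depth in seq:
            depth += depth * 29
            price += depth - 36
        price -= depth
    else:
        price = 38
    seq -= 8
    return depth

5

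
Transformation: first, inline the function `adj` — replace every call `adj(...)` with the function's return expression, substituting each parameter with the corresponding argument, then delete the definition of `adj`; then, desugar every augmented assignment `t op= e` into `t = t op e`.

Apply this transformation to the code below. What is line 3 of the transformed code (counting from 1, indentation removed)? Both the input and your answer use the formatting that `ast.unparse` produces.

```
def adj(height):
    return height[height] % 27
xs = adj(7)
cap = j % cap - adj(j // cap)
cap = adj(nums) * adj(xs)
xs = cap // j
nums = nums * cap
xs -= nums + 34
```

cap = nums[nums] % 27 * (xs[xs] % 27)

Transformed code:
xs = 7[7] % 27
cap = j % cap - (j // cap)[j // cap] % 27
cap = nums[nums] % 27 * (xs[xs] % 27)
xs = cap // j
nums = nums * cap
xs = xs - (nums + 34)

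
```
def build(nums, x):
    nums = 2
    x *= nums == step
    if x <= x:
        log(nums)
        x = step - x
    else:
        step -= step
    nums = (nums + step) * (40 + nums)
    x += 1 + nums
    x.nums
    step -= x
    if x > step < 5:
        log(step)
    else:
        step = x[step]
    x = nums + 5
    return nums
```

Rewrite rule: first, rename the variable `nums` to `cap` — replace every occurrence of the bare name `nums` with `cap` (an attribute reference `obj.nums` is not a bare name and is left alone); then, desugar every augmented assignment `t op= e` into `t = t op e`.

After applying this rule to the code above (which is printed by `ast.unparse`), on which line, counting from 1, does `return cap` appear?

Transformed code:
def build(cap, x):
    cap = 2
    x = x * (cap == step)
    if x <= x:
        log(cap)
        x = step - x
    else:
        step = step - step
    cap = (cap + step) * (40 + cap)
    x = x + (1 + cap)
    x.nums
    step = step - x
    if x > step < 5:
        log(step)
    else:
        step = x[step]
    x = cap + 5
    return cap

18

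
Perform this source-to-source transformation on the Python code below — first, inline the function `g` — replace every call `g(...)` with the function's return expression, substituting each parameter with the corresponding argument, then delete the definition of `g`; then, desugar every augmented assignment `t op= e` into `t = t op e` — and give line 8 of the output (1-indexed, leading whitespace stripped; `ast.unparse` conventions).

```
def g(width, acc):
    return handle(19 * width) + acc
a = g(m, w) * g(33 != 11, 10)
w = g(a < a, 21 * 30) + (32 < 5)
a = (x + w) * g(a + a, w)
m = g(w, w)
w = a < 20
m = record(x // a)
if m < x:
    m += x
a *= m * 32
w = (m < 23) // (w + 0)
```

Transformed code:
a = (handle(19 * m) + w) * (handle(19 * (33 != 11)) + 10)
w = handle(19 * (a < a)) + 21 * 30 + (32 < 5)
a = (x + w) * (handle(19 * (a + a)) + w)
m = handle(19 * w) + w
w = a < 20
m = record(x // a)
if m < x:
    m = m + x
a = a * (m * 32)
w = (m < 23) // (w + 0)

m = m + x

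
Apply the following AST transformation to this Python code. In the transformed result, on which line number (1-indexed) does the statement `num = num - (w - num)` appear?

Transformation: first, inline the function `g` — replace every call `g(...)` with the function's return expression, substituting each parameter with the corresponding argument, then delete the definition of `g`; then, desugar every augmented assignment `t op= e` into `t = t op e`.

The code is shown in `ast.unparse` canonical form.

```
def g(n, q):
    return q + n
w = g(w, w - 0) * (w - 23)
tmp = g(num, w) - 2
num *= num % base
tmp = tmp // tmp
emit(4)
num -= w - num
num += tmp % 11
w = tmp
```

Transformed code:
w = (w - 0 + w) * (w - 23)
tmp = w + num - 2
num = num * (num % base)
tmp = tmp // tmp
emit(4)
num = num - (w - num)
num = num + tmp % 11
w = tmp

6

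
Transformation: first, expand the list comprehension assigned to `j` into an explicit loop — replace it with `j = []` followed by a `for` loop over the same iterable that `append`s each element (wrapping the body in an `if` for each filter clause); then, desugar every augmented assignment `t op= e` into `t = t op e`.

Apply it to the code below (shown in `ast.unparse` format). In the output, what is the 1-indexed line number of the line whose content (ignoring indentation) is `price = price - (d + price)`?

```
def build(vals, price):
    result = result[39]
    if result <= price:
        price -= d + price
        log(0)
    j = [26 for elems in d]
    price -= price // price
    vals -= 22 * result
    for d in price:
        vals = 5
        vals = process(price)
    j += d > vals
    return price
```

4

Transformed code:
def build(vals, price):
    result = result[39]
    if result <= price:
        price = price - (d + price)
        log(0)
    j = []
    for elems in d:
        j.append(26)
    price = price - price // price
    vals = vals - 22 * result
    for d in price:
        vals = 5
        vals = process(price)
    j = j + (d > vals)
    return price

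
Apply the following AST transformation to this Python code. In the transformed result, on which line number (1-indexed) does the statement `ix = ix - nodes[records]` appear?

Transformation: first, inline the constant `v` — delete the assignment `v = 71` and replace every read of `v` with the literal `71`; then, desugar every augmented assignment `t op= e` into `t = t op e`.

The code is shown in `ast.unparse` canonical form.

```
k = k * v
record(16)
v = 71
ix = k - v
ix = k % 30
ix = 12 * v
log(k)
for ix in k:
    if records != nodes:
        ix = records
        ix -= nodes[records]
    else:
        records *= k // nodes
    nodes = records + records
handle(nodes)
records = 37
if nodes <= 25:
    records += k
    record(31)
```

10

Transformed code:
k = k * 71
record(16)
ix = k - 71
ix = k % 30
ix = 12 * 71
log(k)
for ix in k:
    if records != nodes:
        ix = records
        ix = ix - nodes[records]
    else:
        records = records * (k // nodes)
    nodes = records + records
handle(nodes)
records = 37
if nodes <= 25:
    records = records + k
    record(31)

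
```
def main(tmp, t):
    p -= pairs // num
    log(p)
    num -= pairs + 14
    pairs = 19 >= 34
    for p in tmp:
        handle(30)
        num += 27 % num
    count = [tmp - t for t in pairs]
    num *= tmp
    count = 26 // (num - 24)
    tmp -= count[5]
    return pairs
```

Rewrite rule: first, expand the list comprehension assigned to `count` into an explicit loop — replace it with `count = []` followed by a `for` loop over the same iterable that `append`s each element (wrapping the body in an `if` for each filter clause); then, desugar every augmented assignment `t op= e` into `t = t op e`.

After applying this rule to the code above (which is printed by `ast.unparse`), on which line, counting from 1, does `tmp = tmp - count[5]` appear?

Transformed code:
def main(tmp, t):
    p = p - pairs // num
    log(p)
    num = num - (pairs + 14)
    pairs = 19 >= 34
    for p in tmp:
        handle(30)
        num = num + 27 % num
    count = []
    for t in pairs:
        count.append(tmp - t)
    num = num * tmp
    count = 26 // (num - 24)
    tmp = tmp - count[5]
    return pairs

14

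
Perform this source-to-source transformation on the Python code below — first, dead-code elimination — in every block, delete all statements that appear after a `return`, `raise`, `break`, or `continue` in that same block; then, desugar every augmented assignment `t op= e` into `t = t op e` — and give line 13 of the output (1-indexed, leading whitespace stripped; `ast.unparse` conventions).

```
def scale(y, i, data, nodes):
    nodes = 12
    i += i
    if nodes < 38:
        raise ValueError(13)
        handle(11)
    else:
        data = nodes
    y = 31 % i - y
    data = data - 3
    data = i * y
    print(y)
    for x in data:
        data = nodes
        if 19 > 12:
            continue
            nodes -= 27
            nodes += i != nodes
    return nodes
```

data = nodes

Transformed code:
def scale(y, i, data, nodes):
    nodes = 12
    i = i + i
    if nodes < 38:
        raise ValueError(13)
    else:
        data = nodes
    y = 31 % i - y
    data = data - 3
    data = i * y
    print(y)
    for x in data:
        data = nodes
        if 19 > 12:
            continue
    return nodes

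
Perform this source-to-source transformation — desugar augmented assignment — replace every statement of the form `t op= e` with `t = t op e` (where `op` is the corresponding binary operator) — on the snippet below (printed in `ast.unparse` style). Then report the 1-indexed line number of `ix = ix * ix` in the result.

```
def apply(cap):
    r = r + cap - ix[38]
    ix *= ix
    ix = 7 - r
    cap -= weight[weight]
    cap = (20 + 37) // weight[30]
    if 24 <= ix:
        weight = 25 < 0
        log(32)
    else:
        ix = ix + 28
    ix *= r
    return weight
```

3

Transformed code:
def apply(cap):
    r = r + cap - ix[38]
    ix = ix * ix
    ix = 7 - r
    cap = cap - weight[weight]
    cap = (20 + 37) // weight[30]
    if 24 <= ix:
        weight = 25 < 0
        log(32)
    else:
        ix = ix + 28
    ix = ix * r
    return weight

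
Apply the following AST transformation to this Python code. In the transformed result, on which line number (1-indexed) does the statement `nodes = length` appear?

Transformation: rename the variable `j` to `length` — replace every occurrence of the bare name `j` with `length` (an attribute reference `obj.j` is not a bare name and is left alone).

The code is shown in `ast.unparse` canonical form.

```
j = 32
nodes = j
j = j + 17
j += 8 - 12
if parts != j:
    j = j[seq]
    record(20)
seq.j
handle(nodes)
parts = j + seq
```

Transformed code:
length = 32
nodes = length
length = length + 17
length += 8 - 12
if parts != length:
    length = length[seq]
    record(20)
seq.j
handle(nodes)
parts = length + seq

2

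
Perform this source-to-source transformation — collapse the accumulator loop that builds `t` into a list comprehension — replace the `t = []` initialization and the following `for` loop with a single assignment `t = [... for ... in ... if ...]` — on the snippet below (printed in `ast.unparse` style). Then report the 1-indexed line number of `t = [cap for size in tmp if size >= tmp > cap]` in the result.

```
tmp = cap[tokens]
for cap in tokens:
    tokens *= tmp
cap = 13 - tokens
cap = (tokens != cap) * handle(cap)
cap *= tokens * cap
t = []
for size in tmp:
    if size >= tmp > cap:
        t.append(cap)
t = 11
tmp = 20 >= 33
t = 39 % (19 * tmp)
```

Transformed code:
tmp = cap[tokens]
for cap in tokens:
    tokens *= tmp
cap = 13 - tokens
cap = (tokens != cap) * handle(cap)
cap *= tokens * cap
t = [cap for size in tmp if size >= tmp > cap]
t = 11
tmp = 20 >= 33
t = 39 % (19 * tmp)

7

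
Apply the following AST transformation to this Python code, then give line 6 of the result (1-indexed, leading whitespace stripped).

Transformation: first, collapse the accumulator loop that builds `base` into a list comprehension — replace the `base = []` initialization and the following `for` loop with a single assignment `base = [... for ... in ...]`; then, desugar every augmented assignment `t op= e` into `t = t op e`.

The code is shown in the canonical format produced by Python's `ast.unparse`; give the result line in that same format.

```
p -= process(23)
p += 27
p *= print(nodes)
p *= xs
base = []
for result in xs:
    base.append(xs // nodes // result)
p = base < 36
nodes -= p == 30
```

Transformed code:
p = p - process(23)
p = p + 27
p = p * print(nodes)
p = p * xs
base = [xs // nodes // result for result in xs]
p = base < 36
nodes = nodes - (p == 30)

p = base < 36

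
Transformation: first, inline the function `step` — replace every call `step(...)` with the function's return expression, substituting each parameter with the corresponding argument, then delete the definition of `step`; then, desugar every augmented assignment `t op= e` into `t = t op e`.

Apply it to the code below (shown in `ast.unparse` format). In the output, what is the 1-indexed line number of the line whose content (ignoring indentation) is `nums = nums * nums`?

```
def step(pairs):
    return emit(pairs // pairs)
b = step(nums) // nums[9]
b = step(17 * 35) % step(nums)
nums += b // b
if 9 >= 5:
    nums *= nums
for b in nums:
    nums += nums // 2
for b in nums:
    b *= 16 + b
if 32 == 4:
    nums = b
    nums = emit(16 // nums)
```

5

Transformed code:
b = emit(nums // nums) // nums[9]
b = emit(17 * 35 // (17 * 35)) % emit(nums // nums)
nums = nums + b // b
if 9 >= 5:
    nums = nums * nums
for b in nums:
    nums = nums + nums // 2
for b in nums:
    b = b * (16 + b)
if 32 == 4:
    nums = b
    nums = emit(16 // nums)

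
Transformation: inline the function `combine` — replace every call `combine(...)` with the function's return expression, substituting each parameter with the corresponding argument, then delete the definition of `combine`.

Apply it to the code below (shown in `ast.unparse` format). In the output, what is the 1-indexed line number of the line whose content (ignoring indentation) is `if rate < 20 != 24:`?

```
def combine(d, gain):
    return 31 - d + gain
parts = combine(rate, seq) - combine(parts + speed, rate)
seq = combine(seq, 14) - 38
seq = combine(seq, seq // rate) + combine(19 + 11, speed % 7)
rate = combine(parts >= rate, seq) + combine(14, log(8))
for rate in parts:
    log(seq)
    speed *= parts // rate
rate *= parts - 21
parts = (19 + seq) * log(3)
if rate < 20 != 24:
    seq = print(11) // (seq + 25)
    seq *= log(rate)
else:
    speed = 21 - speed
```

Transformed code:
parts = 31 - rate + seq - (31 - (parts + speed) + rate)
seq = 31 - seq + 14 - 38
seq = 31 - seq + seq // rate + (31 - (19 + 11) + speed % 7)
rate = 31 - (parts >= rate) + seq + (31 - 14 + log(8))
for rate in parts:
    log(seq)
    speed *= parts // rate
rate *= parts - 21
parts = (19 + seq) * log(3)
if rate < 20 != 24:
    seq = print(11) // (seq + 25)
    seq *= log(rate)
else:
    speed = 21 - speed

10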